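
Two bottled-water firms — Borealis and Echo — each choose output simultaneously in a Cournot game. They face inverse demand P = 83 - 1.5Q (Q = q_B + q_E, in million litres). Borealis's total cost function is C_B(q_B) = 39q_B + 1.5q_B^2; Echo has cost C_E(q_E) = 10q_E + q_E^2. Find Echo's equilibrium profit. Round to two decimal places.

Borealis's profit: π_B = (83 - 1.5Q)q_B - (39q_B + (3/2)q_B²). Setting ∂π_B/∂q_B = 0: 44 - 6q_B - (3/2)(q_E) = 0.
Echo's profit: π_E = (83 - 1.5Q)q_E - (10q_E + q_E²). Setting ∂π_E/∂q_E = 0: 73 - 5q_E - (3/2)(q_B) = 0.
Best responses: q_B = (44 - (3/2)q_E)/6, q_E = (73 - (3/2)q_B)/5.
Solving the pair: q_B = 442/111, q_E = 496/37.
Price P = 83 - (3/2)·(1930/111) = 56.9189.
Echo's profit: 56.9189·(496/37) - 10·(496/37) - (496/37)² = 449.2622.

449.26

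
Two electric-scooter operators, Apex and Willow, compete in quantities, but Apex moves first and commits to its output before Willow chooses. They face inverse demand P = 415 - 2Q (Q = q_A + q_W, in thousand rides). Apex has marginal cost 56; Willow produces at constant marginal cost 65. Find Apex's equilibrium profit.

8464

Solve by backward induction. Given q_A, the follower Willow maximises π_W = (415 - 2q_A - 2q_W)q_W - 65q_W.
Setting the follower's marginal profit to zero, 350 - 2q_A - 4q_W = 0, i.e. q_W = (350 - 2q_A)/4.
Apex substitutes q_W(q_A) into its own profit: π_A = q_A(415 - 2q_A - (350 - 2q_A)/2) - 56q_A = (240 - q_A)q_A - 56q_A.
Maximising: ∂π_A/∂q_A = 184 - 2q_A = 0, giving q_A = 92.
Then q_W = (350 - 2·92)/4 = 83/2.
Price P = 415 - 2·(267/2) = 148.
Apex's profit: (148 - 56)·92 = 8464.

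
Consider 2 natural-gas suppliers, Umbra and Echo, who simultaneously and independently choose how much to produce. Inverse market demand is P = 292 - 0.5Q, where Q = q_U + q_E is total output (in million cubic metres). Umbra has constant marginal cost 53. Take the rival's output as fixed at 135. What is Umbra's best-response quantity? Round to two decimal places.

171.50

With the rival's output fixed at 135, Umbra's profit is π_U = (292 - (1/2)·135 - (1/2)q_U)q_U - (53q_U) = (449/2 - (1/2)q_U)q_U - (53q_U).
∂π_U/∂q_U = 343/2 - q_U = 0, so q_U = 343/2.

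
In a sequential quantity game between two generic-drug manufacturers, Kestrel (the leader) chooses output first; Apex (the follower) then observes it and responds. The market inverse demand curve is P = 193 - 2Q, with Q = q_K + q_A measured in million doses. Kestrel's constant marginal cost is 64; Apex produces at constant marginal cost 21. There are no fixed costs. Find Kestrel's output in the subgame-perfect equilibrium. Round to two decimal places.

21.50

Solve by backward induction. Given q_K, the follower Apex maximises π_A = (193 - 2q_K - 2q_A)q_A - 21q_A.
Follower FOC: 172 - 2q_K - 4q_A = 0, so q_A(q_K) = (172 - 2q_K)/4.
The leader anticipates this reaction. Substituting into P = 193 - 2Q gives P = 107 - q_K, so π_K = (107 - q_K)q_K - 64q_K.
Maximising: ∂π_K/∂q_K = 43 - 2q_K = 0, giving q_K = 43/2.
Then q_A = (172 - 2·(43/2))/4 = 129/4.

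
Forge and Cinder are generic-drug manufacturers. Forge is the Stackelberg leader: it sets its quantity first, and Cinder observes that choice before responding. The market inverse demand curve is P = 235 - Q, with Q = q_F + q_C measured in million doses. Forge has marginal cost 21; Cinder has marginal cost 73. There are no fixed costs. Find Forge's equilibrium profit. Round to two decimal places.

8844.50

The follower Cinder best-responds to any q_F: π_C = (235 - Q)q_C - 73q_C.
∂π_C/∂q_C = 162 - q_F - 2q_C = 0 gives the reaction function q_C = (162 - q_F)/2.
Forge substitutes q_C(q_F) into its own profit: π_F = q_F(235 - q_F - (162 - q_F)/2) - 21q_F = (154 - (1/2)q_F)q_F - 21q_F.
Maximising: ∂π_F/∂q_F = 133 - q_F = 0, giving q_F = 133.
Then q_C = (162 - 133)/2 = 29/2.
Price P = 235 - 295/2 = 175/2.
Forge's profit: (175/2 - 21)·133 = 8844.5000.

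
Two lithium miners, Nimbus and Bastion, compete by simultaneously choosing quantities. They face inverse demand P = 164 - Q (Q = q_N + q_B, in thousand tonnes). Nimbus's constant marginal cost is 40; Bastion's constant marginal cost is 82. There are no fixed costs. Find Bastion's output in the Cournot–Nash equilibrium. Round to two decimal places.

Nimbus's profit: π_N = (164 - Q)q_N - (40q_N). Setting ∂π_N/∂q_N = 0: 124 - 2q_N - (q_B) = 0.
Bastion's first-order condition: 82 - 2q_B - (q_N) = 0.
Rearranging gives the reaction functions q_N = (124 - q_B)/2 and q_B = (82 - q_N)/2.
Substituting one into the other gives q_N = 166/3 and q_B = 40/3.

13.33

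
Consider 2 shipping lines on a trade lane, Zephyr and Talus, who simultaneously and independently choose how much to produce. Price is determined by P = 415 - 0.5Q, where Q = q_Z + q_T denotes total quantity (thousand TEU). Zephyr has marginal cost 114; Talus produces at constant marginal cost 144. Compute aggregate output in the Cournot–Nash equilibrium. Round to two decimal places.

381.33

Zephyr's profit: π_Z = (415 - 0.5Q)q_Z - (114q_Z). Setting ∂π_Z/∂q_Z = 0: 301 - q_Z - (1/2)(q_T) = 0.
Talus's profit: π_T = (415 - 0.5Q)q_T - (144q_T). Setting ∂π_T/∂q_T = 0: 271 - q_T - (1/2)(q_Z) = 0.
Rearranging gives the reaction functions q_Z = (301 - (1/2)q_T) and q_T = (271 - (1/2)q_Z).
Solving the pair: q_Z = 662/3, q_T = 482/3.
Total output Q = 662/3 + 482/3 = 1144/3.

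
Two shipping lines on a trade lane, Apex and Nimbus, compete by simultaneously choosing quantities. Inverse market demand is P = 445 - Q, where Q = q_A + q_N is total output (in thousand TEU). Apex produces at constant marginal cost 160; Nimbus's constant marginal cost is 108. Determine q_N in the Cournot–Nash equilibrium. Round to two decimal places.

Apex's profit: π_A = (445 - Q)q_A - (160q_A). Setting ∂π_A/∂q_A = 0: 285 - 2q_A - (q_N) = 0.
Nimbus's first-order condition: 337 - 2q_N - (q_A) = 0.
Best responses: q_A = (285 - q_N)/2, q_N = (337 - q_A)/2.
Substituting one into the other gives q_A = 233/3 and q_N = 389/3.

129.67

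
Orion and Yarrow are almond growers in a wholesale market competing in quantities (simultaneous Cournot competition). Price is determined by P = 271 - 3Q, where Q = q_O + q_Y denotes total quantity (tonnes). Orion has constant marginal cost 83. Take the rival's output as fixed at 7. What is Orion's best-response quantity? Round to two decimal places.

27.83

With the rival's output fixed at 7, Orion's profit is π_O = (271 - 3·7 - 3q_O)q_O - (83q_O) = (250 - 3q_O)q_O - (83q_O).
∂π_O/∂q_O = 167 - 6q_O = 0, so q_O = 167/6.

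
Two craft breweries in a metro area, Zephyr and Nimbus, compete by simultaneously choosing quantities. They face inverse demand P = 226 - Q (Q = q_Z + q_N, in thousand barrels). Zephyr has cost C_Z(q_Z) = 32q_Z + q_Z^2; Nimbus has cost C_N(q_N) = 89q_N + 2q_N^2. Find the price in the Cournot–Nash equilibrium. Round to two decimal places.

165.96

Zephyr's profit: π_Z = (226 - Q)q_Z - (32q_Z + q_Z²). Setting ∂π_Z/∂q_Z = 0: 194 - 4q_Z - (q_N) = 0.
Nimbus's first-order condition: 137 - 6q_N - (q_Z) = 0.
Best responses: q_Z = (194 - q_N)/4, q_N = (137 - q_Z)/6.
Solving the pair: q_Z = 1027/23, q_N = 354/23.
Total output Q = 1381/23, so price P = 226 - 1381/23 = 165.9565.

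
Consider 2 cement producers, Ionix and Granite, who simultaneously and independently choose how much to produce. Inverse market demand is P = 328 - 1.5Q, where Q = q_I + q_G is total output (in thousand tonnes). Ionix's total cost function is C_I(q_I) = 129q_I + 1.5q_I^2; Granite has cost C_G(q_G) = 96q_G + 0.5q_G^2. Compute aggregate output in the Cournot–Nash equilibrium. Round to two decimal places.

Ionix's profit: π_I = (328 - 1.5Q)q_I - (129q_I + (3/2)q_I²). Setting ∂π_I/∂q_I = 0: 199 - 6q_I - (3/2)(q_G) = 0.
Granite's profit: π_G = (328 - 1.5Q)q_G - (96q_G + (1/2)q_G²). Setting ∂π_G/∂q_G = 0: 232 - 4q_G - (3/2)(q_I) = 0.
Best responses: q_I = (199 - (3/2)q_G)/6, q_G = (232 - (3/2)q_I)/4.
Substituting one into the other gives q_I = 1792/87 and q_G = 1458/29.
Total output Q = 1792/87 + 1458/29 = 70.8736.

70.87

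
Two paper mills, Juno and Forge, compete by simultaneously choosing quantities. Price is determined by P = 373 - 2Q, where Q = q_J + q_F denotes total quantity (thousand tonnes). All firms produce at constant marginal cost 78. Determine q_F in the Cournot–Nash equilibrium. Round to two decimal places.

49.17

Each firm earns π_i = (373 - 2Q)q_i - 78q_i.
Setting ∂π_i/∂q_i = 0 with rivals' quantities fixed: 295 - 4q_i - 2q_j = 0.
By symmetry each firm produces the same amount; substituting q_j = q_i yields q_i = 295/6.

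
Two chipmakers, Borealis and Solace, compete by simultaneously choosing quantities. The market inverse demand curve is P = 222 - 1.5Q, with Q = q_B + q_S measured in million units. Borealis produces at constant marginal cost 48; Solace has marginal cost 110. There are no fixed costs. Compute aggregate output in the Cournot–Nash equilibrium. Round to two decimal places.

Borealis's profit: π_B = (222 - 1.5Q)q_B - (48q_B). Setting ∂π_B/∂q_B = 0: 174 - 3q_B - (3/2)(q_S) = 0.
Solace's profit: π_S = (222 - 1.5Q)q_S - (110q_S). Setting ∂π_S/∂q_S = 0: 112 - 3q_S - (3/2)(q_B) = 0.
So q_B = (174 - (3/2)q_S)/3 and q_S = (112 - (3/2)q_B)/3.
Substituting one into the other gives q_B = 472/9 and q_S = 100/9.
Total output Q = 472/9 + 100/9 = 572/9.

63.56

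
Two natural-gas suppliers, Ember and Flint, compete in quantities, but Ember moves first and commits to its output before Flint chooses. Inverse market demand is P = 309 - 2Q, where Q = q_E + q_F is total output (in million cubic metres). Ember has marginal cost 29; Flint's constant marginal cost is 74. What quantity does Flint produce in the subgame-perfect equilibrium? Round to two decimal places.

18.13

Solve by backward induction. Given q_E, the follower Flint maximises π_F = (309 - 2q_E - 2q_F)q_F - 74q_F.
∂π_F/∂q_F = 235 - 2q_E - 4q_F = 0 gives the reaction function q_F = (235 - 2q_E)/4.
The leader anticipates this reaction. Substituting into P = 309 - 2Q gives P = 383/2 - q_E, so π_E = (383/2 - q_E)q_E - 29q_E.
The leader's first-order condition 325/2 - 2q_E = 0 yields q_E = 325/4.
Then q_F = (235 - 2·(325/4))/4 = 145/8.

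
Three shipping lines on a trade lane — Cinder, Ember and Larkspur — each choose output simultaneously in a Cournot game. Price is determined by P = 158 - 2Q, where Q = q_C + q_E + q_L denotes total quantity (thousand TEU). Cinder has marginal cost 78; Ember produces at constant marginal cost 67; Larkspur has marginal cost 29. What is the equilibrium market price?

Cinder's profit: π_C = (158 - 2Q)q_C - (78q_C). Setting ∂π_C/∂q_C = 0: 80 - 4q_C - 2(q_E + q_L) = 0.
Ember's first-order condition: 91 - 4q_E - 2(q_C + q_L) = 0.
Larkspur's profit: π_L = (158 - 2Q)q_L - (29q_L). Setting ∂π_L/∂q_L = 0: 129 - 4q_L - 2(q_C + q_E) = 0.
Summing all 3 equations gives 300 − 8Q = 0, hence Q = 75/2.
Back-substituting: q_C = (80 − 75)/2 = 5/2, q_E = (91 − 75)/2 = 8, q_L = (129 − 75)/2 = 27.
Total output Q = 75/2, so price P = 158 - 2·(75/2) = 83.

83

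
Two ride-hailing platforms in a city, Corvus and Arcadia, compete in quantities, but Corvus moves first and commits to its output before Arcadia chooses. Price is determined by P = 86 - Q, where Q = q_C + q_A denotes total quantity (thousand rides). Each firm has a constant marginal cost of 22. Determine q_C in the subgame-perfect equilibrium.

32

Solve by backward induction. Given q_C, the follower Arcadia maximises π_A = (86 - q_C - q_A)q_A - 22q_A.
∂π_A/∂q_A = 64 - q_C - 2q_A = 0 gives the reaction function q_A = (64 - q_C)/2.
Corvus substitutes q_A(q_C) into its own profit: π_C = q_C(86 - q_C - (64 - q_C)/2) - 22q_C = (54 - (1/2)q_C)q_C - 22q_C.
Maximising: ∂π_C/∂q_C = 32 - q_C = 0, giving q_C = 32.
Then q_A = (64 - 32)/2 = 16.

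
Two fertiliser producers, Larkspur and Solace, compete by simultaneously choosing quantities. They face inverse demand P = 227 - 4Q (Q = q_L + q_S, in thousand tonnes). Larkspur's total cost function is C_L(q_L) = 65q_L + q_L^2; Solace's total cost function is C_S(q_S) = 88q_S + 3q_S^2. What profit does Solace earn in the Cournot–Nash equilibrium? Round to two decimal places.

Larkspur's profit: π_L = (227 - 4Q)q_L - (65q_L + q_L²). Setting ∂π_L/∂q_L = 0: 162 - 10q_L - 4(q_S) = 0.
Solace's first-order condition: 139 - 14q_S - 4(q_L) = 0.
So q_L = (162 - 4q_S)/10 and q_S = (139 - 4q_L)/14.
Solving the pair: q_L = 428/31, q_S = 371/62.
Price P = 227 - 4·(1227/62) = 147.8387.
Solace's profit: 147.8387·(371/62) - 88·(371/62) - 3(371/62)² = 250.6470.

250.65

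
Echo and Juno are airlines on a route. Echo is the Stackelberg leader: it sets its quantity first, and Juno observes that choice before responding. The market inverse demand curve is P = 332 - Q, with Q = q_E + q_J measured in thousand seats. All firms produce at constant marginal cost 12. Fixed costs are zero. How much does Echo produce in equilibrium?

160

The follower Juno best-responds to any q_E: π_J = (332 - Q)q_J - 12q_J.
Follower FOC: 320 - q_E - 2q_J = 0, so q_J(q_E) = (320 - q_E)/2.
The leader anticipates this reaction. Substituting into P = 332 - Q gives P = 172 - (1/2)q_E, so π_E = (172 - (1/2)q_E)q_E - 12q_E.
Maximising: ∂π_E/∂q_E = 160 - q_E = 0, giving q_E = 160.
Then q_J = (320 - 160)/2 = 80.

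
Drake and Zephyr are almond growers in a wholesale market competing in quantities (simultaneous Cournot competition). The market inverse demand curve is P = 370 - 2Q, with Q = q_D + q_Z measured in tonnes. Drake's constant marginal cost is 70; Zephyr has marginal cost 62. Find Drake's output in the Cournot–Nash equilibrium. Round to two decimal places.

Drake's profit: π_D = (370 - 2Q)q_D - (70q_D). Setting ∂π_D/∂q_D = 0: 300 - 4q_D - 2(q_Z) = 0.
Zephyr's profit: π_Z = (370 - 2Q)q_Z - (62q_Z). Setting ∂π_Z/∂q_Z = 0: 308 - 4q_Z - 2(q_D) = 0.
So q_D = (300 - 2q_Z)/4 and q_Z = (308 - 2q_D)/4.
Substituting one into the other gives q_D = 146/3 and q_Z = 158/3.

48.67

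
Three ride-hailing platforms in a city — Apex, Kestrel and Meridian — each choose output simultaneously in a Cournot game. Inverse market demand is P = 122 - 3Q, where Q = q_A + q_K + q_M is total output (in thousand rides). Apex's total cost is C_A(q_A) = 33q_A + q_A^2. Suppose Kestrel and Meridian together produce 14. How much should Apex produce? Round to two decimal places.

With rivals' combined output fixed at 14, Apex's profit is π_A = (122 - 3·14 - 3q_A)q_A - (33q_A + q_A²) = (80 - 3q_A)q_A - (33q_A + q_A²).
∂π_A/∂q_A = 47 - 8q_A = 0, so q_A = 47/8.

5.88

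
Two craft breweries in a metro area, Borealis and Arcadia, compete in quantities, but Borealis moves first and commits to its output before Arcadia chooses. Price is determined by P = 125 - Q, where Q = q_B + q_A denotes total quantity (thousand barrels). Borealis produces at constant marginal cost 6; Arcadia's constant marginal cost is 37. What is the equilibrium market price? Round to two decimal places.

Solve by backward induction. Given q_B, the follower Arcadia maximises π_A = (125 - q_B - q_A)q_A - 37q_A.
∂π_A/∂q_A = 88 - q_B - 2q_A = 0 gives the reaction function q_A = (88 - q_B)/2.
Borealis substitutes q_A(q_B) into its own profit: π_B = q_B(125 - q_B - (88 - q_B)/2) - 6q_B = (81 - (1/2)q_B)q_B - 6q_B.
The leader's first-order condition 75 - q_B = 0 yields q_B = 75.
Then q_A = (88 - 75)/2 = 13/2.
Total output Q = 163/2, so price P = 125 - 163/2 = 87/2.

43.50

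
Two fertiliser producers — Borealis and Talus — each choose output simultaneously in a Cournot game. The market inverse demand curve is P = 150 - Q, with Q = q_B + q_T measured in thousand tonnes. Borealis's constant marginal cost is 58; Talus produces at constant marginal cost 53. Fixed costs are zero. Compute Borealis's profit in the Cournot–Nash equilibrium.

Borealis's profit: π_B = (150 - Q)q_B - (58q_B). Setting ∂π_B/∂q_B = 0: 92 - 2q_B - (q_T) = 0.
Talus's profit: π_T = (150 - Q)q_T - (53q_T). Setting ∂π_T/∂q_T = 0: 97 - 2q_T - (q_B) = 0.
So q_B = (92 - q_T)/2 and q_T = (97 - q_B)/2.
Substituting one into the other gives q_B = 29 and q_T = 34.
Price P = 150 - 63 = 87.
Borealis's profit: (87 - 58)·29 = 841.

841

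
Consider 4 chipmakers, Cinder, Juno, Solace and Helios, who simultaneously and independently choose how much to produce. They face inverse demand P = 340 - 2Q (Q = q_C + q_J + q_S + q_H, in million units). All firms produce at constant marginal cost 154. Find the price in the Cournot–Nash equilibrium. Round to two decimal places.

Each firm earns π_i = (340 - 2Q)q_i - 154q_i.
First-order condition (treating rivals' output as given): 186 - 4q_i - 2·Σ_{j≠i} q_j = 0.
By symmetry each firm produces the same amount; substituting Σ_{j≠i} q_j = 3q_i yields q_i = 186/10 = 93/5.
Total output Q = 372/5, so price P = 340 - 2·(372/5) = 956/5.

191.20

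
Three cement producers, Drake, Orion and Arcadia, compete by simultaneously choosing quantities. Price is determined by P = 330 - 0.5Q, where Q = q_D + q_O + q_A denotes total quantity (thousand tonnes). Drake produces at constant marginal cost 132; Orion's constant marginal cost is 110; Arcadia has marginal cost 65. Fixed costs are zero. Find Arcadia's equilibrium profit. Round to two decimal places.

17766.13

Drake's profit: π_D = (330 - 0.5Q)q_D - (132q_D). Setting ∂π_D/∂q_D = 0: 198 - q_D - (1/2)(q_O + q_A) = 0.
Orion's profit: π_O = (330 - 0.5Q)q_O - (110q_O). Setting ∂π_O/∂q_O = 0: 220 - q_O - (1/2)(q_D + q_A) = 0.
Arcadia's profit: π_A = (330 - 0.5Q)q_A - (65q_A). Setting ∂π_A/∂q_A = 0: 265 - q_A - (1/2)(q_D + q_O) = 0.
Adding the 3 conditions: 683 − Q − Q = 0, i.e. Q = 683/2.
Back-substituting: q_D = (198 − 683/4)/(1/2) = 109/2, q_O = (220 − 683/4)/(1/2) = 197/2, q_A = (265 − 683/4)/(1/2) = 377/2.
Price P = 330 - (1/2)·(683/2) = 637/4.
Arcadia's profit: (637/4 - 65)·(377/2) = 17766.1250.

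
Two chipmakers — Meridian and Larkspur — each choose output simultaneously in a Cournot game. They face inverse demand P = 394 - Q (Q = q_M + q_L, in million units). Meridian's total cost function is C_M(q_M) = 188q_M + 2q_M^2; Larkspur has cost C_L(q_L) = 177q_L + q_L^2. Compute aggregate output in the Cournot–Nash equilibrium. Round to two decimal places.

Meridian's profit: π_M = (394 - Q)q_M - (188q_M + 2q_M²). Setting ∂π_M/∂q_M = 0: 206 - 6q_M - (q_L) = 0.
Larkspur's first-order condition: 217 - 4q_L - (q_M) = 0.
So q_M = (206 - q_L)/6 and q_L = (217 - q_M)/4.
Solving the pair: q_M = 607/23, q_L = 1096/23.
Total output Q = 607/23 + 1096/23 = 1703/23.

74.04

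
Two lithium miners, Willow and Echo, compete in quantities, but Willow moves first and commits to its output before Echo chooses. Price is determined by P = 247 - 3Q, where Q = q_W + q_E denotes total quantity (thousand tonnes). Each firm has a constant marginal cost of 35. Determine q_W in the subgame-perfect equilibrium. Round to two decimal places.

The follower Echo best-responds to any q_W: π_E = (247 - 3Q)q_E - 35q_E.
∂π_E/∂q_E = 212 - 3q_W - 6q_E = 0 gives the reaction function q_E = (212 - 3q_W)/6.
The leader anticipates this reaction. Substituting into P = 247 - 3Q gives P = 141 - (3/2)q_W, so π_W = (141 - (3/2)q_W)q_W - 35q_W.
The leader's first-order condition 106 - 3q_W = 0 yields q_W = 106/3.
Then q_E = (212 - 3·(106/3))/6 = 53/3.

35.33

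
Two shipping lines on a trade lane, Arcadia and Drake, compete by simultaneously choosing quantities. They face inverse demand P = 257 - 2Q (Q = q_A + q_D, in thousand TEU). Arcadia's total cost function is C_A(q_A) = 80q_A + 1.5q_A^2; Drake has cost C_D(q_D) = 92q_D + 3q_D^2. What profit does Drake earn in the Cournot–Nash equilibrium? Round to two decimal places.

736.46

Arcadia's profit: π_A = (257 - 2Q)q_A - (80q_A + (3/2)q_A²). Setting ∂π_A/∂q_A = 0: 177 - 7q_A - 2(q_D) = 0.
Drake's profit: π_D = (257 - 2Q)q_D - (92q_D + 3q_D²). Setting ∂π_D/∂q_D = 0: 165 - 10q_D - 2(q_A) = 0.
Rearranging gives the reaction functions q_A = (177 - 2q_D)/7 and q_D = (165 - 2q_A)/10.
Solving the pair: q_A = 240/11, q_D = 267/22.
Price P = 257 - 2·(747/22) = 189.0909.
Drake's profit: 189.0909·(267/22) - 92·(267/22) - 3(267/22)² = 736.4566.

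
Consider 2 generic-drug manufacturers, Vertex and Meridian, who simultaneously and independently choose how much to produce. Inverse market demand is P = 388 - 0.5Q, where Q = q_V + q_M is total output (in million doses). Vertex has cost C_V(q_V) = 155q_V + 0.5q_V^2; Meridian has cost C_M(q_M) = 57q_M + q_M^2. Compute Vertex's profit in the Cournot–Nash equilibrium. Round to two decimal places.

Vertex's profit: π_V = (388 - 0.5Q)q_V - (155q_V + (1/2)q_V²). Setting ∂π_V/∂q_V = 0: 233 - 2q_V - (1/2)(q_M) = 0.
Meridian's profit: π_M = (388 - 0.5Q)q_M - (57q_M + q_M²). Setting ∂π_M/∂q_M = 0: 331 - 3q_M - (1/2)(q_V) = 0.
Rearranging gives the reaction functions q_V = (233 - (1/2)q_M)/2 and q_M = (331 - (1/2)q_V)/3.
Substituting one into the other gives q_V = 92.7826 and q_M = 94.8696.
Price P = 388 - (1/2)·187.6522 = 294.1739.
Vertex's profit: 294.1739·92.7826 - 155·92.7826 - (1/2)·92.7826² = 8608.6125.

8608.61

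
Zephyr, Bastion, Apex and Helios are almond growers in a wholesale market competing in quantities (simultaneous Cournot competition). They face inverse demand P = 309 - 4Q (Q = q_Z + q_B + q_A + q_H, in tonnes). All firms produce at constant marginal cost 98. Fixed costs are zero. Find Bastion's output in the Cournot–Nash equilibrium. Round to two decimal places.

10.55

A representative firm's profit is π_i = q_i(309 - 4Q) - 98q_i.
First-order condition (treating rivals' output as given): 211 - 8q_i - 4·Σ_{j≠i} q_j = 0.
By symmetry each firm produces the same amount; substituting Σ_{j≠i} q_j = 3q_i yields q_i = 211/20.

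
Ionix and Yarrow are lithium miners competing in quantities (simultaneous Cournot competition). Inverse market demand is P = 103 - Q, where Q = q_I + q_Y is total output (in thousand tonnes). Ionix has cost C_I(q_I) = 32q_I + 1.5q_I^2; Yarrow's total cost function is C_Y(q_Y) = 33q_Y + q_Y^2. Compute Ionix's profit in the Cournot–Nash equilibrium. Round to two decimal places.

317.15

Ionix's profit: π_I = (103 - Q)q_I - (32q_I + (3/2)q_I²). Setting ∂π_I/∂q_I = 0: 71 - 5q_I - (q_Y) = 0.
Yarrow's profit: π_Y = (103 - Q)q_Y - (33q_Y + q_Y²). Setting ∂π_Y/∂q_Y = 0: 70 - 4q_Y - (q_I) = 0.
So q_I = (71 - q_Y)/5 and q_Y = (70 - q_I)/4.
Substituting one into the other gives q_I = 214/19 and q_Y = 279/19.
Price P = 103 - 493/19 = 1464/19.
Ionix's profit: (1464/19)·(214/19) - 32·(214/19) - (3/2)(214/19)² = 317.1468.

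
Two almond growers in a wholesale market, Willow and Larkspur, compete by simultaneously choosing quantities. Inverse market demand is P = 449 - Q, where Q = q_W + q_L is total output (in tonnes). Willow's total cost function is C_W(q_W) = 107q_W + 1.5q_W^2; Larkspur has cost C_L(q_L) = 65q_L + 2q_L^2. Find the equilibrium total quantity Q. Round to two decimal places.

111.93

Willow's profit: π_W = (449 - Q)q_W - (107q_W + (3/2)q_W²). Setting ∂π_W/∂q_W = 0: 342 - 5q_W - (q_L) = 0.
Larkspur's first-order condition: 384 - 6q_L - (q_W) = 0.
Best responses: q_W = (342 - q_L)/5, q_L = (384 - q_W)/6.
Solving the pair: q_W = 1668/29, q_L = 1578/29.
Total output Q = 1668/29 + 1578/29 = 111.9310.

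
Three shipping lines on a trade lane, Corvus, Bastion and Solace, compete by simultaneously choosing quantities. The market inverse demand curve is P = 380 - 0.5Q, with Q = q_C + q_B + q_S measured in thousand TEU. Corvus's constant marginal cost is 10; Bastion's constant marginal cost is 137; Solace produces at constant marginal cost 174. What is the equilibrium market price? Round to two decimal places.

175.25

Corvus's profit: π_C = (380 - 0.5Q)q_C - (10q_C). Setting ∂π_C/∂q_C = 0: 370 - q_C - (1/2)(q_B + q_S) = 0.
Bastion's first-order condition: 243 - q_B - (1/2)(q_C + q_S) = 0.
Solace's first-order condition: 206 - q_S - (1/2)(q_C + q_B) = 0.
Adding the 3 first-order conditions: 819 − 2Q = 0, so Q = 819/2.
Back-substituting: q_C = (370 − 819/4)/(1/2) = 661/2, q_B = (243 − 819/4)/(1/2) = 153/2, q_S = (206 − 819/4)/(1/2) = 5/2.
Total output Q = 819/2, so price P = 380 - (1/2)·(819/2) = 701/4.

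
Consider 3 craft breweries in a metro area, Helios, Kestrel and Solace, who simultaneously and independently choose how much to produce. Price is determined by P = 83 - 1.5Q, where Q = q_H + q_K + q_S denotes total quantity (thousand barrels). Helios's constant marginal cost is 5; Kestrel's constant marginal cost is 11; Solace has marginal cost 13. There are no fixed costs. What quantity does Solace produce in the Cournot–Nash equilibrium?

Helios's profit: π_H = (83 - 1.5Q)q_H - (5q_H). Setting ∂π_H/∂q_H = 0: 78 - 3q_H - (3/2)(q_K + q_S) = 0.
Kestrel's first-order condition: 72 - 3q_K - (3/2)(q_H + q_S) = 0.
Solace's first-order condition: 70 - 3q_S - (3/2)(q_H + q_K) = 0.
Adding the 3 conditions: 220 − 3Q − 3Q = 0, i.e. Q = 110/3.
Back-substituting: q_H = (78 − 55)/(3/2) = 46/3, q_K = (72 − 55)/(3/2) = 34/3, q_S = (70 − 55)/(3/2) = 10.

10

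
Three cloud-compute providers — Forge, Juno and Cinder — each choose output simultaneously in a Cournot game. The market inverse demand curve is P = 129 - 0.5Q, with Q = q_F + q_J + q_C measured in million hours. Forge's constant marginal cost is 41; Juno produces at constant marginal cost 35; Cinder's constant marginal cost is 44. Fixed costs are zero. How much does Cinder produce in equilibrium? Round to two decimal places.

36.50

Forge's profit: π_F = (129 - 0.5Q)q_F - (41q_F). Setting ∂π_F/∂q_F = 0: 88 - q_F - (1/2)(q_J + q_C) = 0.
Juno's profit: π_J = (129 - 0.5Q)q_J - (35q_J). Setting ∂π_J/∂q_J = 0: 94 - q_J - (1/2)(q_F + q_C) = 0.
Cinder's profit: π_C = (129 - 0.5Q)q_C - (44q_C). Setting ∂π_C/∂q_C = 0: 85 - q_C - (1/2)(q_F + q_J) = 0.
Summing all 3 equations gives 267 − 2Q = 0, hence Q = 267/2.
Back-substituting: q_F = (88 − 267/4)/(1/2) = 85/2, q_J = (94 − 267/4)/(1/2) = 109/2, q_C = (85 − 267/4)/(1/2) = 73/2.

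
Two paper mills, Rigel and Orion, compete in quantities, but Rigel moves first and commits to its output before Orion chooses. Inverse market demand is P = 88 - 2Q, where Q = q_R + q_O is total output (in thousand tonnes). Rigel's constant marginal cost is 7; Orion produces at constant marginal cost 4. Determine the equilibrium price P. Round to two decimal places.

26.50

Solve by backward induction. Given q_R, the follower Orion maximises π_O = (88 - 2q_R - 2q_O)q_O - 4q_O.
Setting the follower's marginal profit to zero, 84 - 2q_R - 4q_O = 0, i.e. q_O = (84 - 2q_R)/4.
The leader anticipates this reaction. Substituting into P = 88 - 2Q gives P = 46 - q_R, so π_R = (46 - q_R)q_R - 7q_R.
Maximising: ∂π_R/∂q_R = 39 - 2q_R = 0, giving q_R = 39/2.
Then q_O = (84 - 2·(39/2))/4 = 45/4.
Total output Q = 123/4, so price P = 88 - 2·(123/4) = 53/2.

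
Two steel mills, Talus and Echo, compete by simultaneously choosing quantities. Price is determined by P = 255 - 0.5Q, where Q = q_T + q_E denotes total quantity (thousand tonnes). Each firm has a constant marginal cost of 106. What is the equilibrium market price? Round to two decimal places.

A representative firm's profit is π_i = q_i(255 - 0.5Q) - 106q_i.
First-order condition (treating rivals' output as given): 149 - q_i - (1/2)q_j = 0.
With identical firms every q_j equals q_i, so q_j = q_i and 149 = (3/2)q_i, giving q_i = 298/3.
Total output Q = 596/3, so price P = 255 - (1/2)·(596/3) = 467/3.

155.67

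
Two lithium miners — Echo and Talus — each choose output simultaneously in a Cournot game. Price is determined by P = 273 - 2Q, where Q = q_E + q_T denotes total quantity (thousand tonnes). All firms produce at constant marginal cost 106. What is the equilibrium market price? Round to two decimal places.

161.67

A representative firm's profit is π_i = q_i(273 - 2Q) - 106q_i.
Setting ∂π_i/∂q_i = 0 with rivals' quantities fixed: 167 - 4q_i - 2q_j = 0.
With identical firms every q_j equals q_i, so q_j = q_i and 167 = 6q_i, giving q_i = 167/6.
Total output Q = 167/3, so price P = 273 - 2·(167/3) = 485/3.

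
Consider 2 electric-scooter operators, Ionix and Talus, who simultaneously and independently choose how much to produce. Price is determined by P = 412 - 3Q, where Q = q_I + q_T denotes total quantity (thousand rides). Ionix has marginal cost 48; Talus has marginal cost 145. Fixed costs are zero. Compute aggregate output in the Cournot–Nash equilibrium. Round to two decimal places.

Ionix's profit: π_I = (412 - 3Q)q_I - (48q_I). Setting ∂π_I/∂q_I = 0: 364 - 6q_I - 3(q_T) = 0.
Talus's first-order condition: 267 - 6q_T - 3(q_I) = 0.
So q_I = (364 - 3q_T)/6 and q_T = (267 - 3q_I)/6.
Solving the pair: q_I = 461/9, q_T = 170/9.
Total output Q = 461/9 + 170/9 = 631/9.

70.11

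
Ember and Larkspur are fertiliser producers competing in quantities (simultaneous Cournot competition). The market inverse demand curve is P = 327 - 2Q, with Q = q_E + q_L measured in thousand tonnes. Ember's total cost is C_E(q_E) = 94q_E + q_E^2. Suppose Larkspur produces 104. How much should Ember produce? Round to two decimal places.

With the rival's output fixed at 104, Ember's profit is π_E = (327 - 2·104 - 2q_E)q_E - (94q_E + q_E²) = (119 - 2q_E)q_E - (94q_E + q_E²).
∂π_E/∂q_E = 25 - 6q_E = 0, so q_E = 25/6.

4.17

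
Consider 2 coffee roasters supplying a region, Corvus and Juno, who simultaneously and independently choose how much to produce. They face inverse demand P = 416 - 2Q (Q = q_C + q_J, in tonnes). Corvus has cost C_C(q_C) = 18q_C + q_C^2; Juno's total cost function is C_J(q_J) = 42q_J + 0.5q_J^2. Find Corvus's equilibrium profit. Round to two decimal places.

Corvus's profit: π_C = (416 - 2Q)q_C - (18q_C + q_C²). Setting ∂π_C/∂q_C = 0: 398 - 6q_C - 2(q_J) = 0.
Juno's first-order condition: 374 - 5q_J - 2(q_C) = 0.
So q_C = (398 - 2q_J)/6 and q_J = (374 - 2q_C)/5.
Solving the pair: q_C = 621/13, q_J = 724/13.
Price P = 416 - 2·(1345/13) = 209.0769.
Corvus's profit: 209.0769·(621/13) - 18·(621/13) - (621/13)² = 6845.6982.

6845.70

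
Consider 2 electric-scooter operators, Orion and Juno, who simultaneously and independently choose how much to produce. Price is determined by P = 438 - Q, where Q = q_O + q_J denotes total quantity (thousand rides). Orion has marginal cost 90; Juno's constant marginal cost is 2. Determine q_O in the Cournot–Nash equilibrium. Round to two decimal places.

Orion's profit: π_O = (438 - Q)q_O - (90q_O). Setting ∂π_O/∂q_O = 0: 348 - 2q_O - (q_J) = 0.
Juno's first-order condition: 436 - 2q_J - (q_O) = 0.
Best responses: q_O = (348 - q_J)/2, q_J = (436 - q_O)/2.
Solving the pair: q_O = 260/3, q_J = 524/3.

86.67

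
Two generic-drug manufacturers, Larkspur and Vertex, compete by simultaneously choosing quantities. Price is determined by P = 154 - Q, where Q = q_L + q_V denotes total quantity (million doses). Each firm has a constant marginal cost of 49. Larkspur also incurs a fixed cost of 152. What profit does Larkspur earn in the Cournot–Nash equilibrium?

Each firm earns π_i = (154 - Q)q_i - 49q_i.
First-order condition (treating rivals' output as given): 105 - 2q_i - q_j = 0.
With identical firms every q_j equals q_i, so q_j = q_i and 105 = 3q_i, giving q_i = 35.
Price P = 154 - 70 = 84.
Larkspur's profit: (84 - 49)·35 - 152 = 1073.

1073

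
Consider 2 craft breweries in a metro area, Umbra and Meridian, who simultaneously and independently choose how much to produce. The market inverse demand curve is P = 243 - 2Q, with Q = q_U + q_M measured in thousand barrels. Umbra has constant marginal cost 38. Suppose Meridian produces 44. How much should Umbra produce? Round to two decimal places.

29.25

With the rival's output fixed at 44, Umbra's profit is π_U = (243 - 2·44 - 2q_U)q_U - (38q_U) = (155 - 2q_U)q_U - (38q_U).
∂π_U/∂q_U = 117 - 4q_U = 0, so q_U = 117/4.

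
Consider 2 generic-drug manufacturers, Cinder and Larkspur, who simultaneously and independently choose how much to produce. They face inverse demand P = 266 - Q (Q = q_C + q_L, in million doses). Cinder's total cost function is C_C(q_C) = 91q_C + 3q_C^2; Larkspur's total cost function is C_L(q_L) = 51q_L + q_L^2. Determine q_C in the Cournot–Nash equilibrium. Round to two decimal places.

Cinder's profit: π_C = (266 - Q)q_C - (91q_C + 3q_C²). Setting ∂π_C/∂q_C = 0: 175 - 8q_C - (q_L) = 0.
Larkspur's profit: π_L = (266 - Q)q_L - (51q_L + q_L²). Setting ∂π_L/∂q_L = 0: 215 - 4q_L - (q_C) = 0.
So q_C = (175 - q_L)/8 and q_L = (215 - q_C)/4.
Solving the pair: q_C = 485/31, q_L = 1545/31.

15.65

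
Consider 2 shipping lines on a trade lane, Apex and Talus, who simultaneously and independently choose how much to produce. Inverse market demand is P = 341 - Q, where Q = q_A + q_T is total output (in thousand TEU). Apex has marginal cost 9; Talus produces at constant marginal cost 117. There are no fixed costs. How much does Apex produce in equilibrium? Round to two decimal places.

146.67

Apex's profit: π_A = (341 - Q)q_A - (9q_A). Setting ∂π_A/∂q_A = 0: 332 - 2q_A - (q_T) = 0.
Talus's profit: π_T = (341 - Q)q_T - (117q_T). Setting ∂π_T/∂q_T = 0: 224 - 2q_T - (q_A) = 0.
Rearranging gives the reaction functions q_A = (332 - q_T)/2 and q_T = (224 - q_A)/2.
Substituting one into the other gives q_A = 440/3 and q_T = 116/3.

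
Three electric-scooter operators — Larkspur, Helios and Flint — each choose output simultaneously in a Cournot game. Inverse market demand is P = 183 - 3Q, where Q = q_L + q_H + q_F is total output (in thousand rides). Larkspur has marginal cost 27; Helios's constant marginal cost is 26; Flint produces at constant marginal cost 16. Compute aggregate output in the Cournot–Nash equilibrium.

40

Larkspur's profit: π_L = (183 - 3Q)q_L - (27q_L). Setting ∂π_L/∂q_L = 0: 156 - 6q_L - 3(q_H + q_F) = 0.
Helios's first-order condition: 157 - 6q_H - 3(q_L + q_F) = 0.
Flint's profit: π_F = (183 - 3Q)q_F - (16q_F). Setting ∂π_F/∂q_F = 0: 167 - 6q_F - 3(q_L + q_H) = 0.
Summing all 3 equations gives 480 − 12Q = 0, hence Q = 40.
Back-substituting: q_L = (156 − 120)/3 = 12, q_H = (157 − 120)/3 = 37/3, q_F = (167 − 120)/3 = 47/3.
Total output Q = 12 + 37/3 + 47/3 = 40.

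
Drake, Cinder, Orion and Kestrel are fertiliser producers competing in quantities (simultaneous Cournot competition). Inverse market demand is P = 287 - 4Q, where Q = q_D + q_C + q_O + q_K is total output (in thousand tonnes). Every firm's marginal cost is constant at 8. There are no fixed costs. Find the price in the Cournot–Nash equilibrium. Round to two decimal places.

Each firm earns π_i = (287 - 4Q)q_i - 8q_i.
Setting ∂π_i/∂q_i = 0 with rivals' quantities fixed: 279 - 8q_i - 4·Σ_{j≠i} q_j = 0.
With identical firms every q_j equals q_i, so Σ_{j≠i} q_j = 3q_i and 279 = 20q_i, giving q_i = 279/20.
Total output Q = 279/5, so price P = 287 - 4·(279/5) = 319/5.

63.80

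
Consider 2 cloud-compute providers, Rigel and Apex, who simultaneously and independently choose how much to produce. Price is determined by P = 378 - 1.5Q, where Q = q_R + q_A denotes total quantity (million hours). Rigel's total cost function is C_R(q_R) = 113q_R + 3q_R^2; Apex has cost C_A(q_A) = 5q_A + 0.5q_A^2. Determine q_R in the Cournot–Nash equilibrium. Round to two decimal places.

Rigel's profit: π_R = (378 - 1.5Q)q_R - (113q_R + 3q_R²). Setting ∂π_R/∂q_R = 0: 265 - 9q_R - (3/2)(q_A) = 0.
Apex's first-order condition: 373 - 4q_A - (3/2)(q_R) = 0.
So q_R = (265 - (3/2)q_A)/9 and q_A = (373 - (3/2)q_R)/4.
Substituting one into the other gives q_R = 14.8296 and q_A = 87.6889.

14.83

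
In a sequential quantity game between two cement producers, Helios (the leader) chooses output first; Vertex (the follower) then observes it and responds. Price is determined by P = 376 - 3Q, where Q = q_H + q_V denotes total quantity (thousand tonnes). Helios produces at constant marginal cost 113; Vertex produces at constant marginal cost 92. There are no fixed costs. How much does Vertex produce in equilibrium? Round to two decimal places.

The follower Vertex best-responds to any q_H: π_V = (376 - 3Q)q_V - 92q_V.
∂π_V/∂q_V = 284 - 3q_H - 6q_V = 0 gives the reaction function q_V = (284 - 3q_H)/6.
The leader anticipates this reaction. Substituting into P = 376 - 3Q gives P = 234 - (3/2)q_H, so π_H = (234 - (3/2)q_H)q_H - 113q_H.
Leader FOC: 121 - 3q_H = 0, so q_H = 121/3.
Then q_V = (284 - 3·(121/3))/6 = 163/6.

27.17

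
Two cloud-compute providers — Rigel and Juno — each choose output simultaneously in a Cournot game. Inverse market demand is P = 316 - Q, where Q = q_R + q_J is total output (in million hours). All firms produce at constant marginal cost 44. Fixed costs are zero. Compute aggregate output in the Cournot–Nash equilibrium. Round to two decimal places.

181.33

Each firm earns π_i = (316 - Q)q_i - 44q_i.
Setting ∂π_i/∂q_i = 0 with rivals' quantities fixed: 272 - 2q_i - q_j = 0.
With identical firms every q_j equals q_i, so q_j = q_i and 272 = 3q_i, giving q_i = 272/3.
Total output Q = 272/3 + 272/3 = 544/3.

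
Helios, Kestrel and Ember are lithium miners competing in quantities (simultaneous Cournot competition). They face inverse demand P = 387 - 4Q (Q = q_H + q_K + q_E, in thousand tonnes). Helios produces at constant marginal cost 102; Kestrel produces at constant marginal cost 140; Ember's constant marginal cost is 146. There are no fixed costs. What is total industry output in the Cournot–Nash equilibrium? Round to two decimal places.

Helios's profit: π_H = (387 - 4Q)q_H - (102q_H). Setting ∂π_H/∂q_H = 0: 285 - 8q_H - 4(q_K + q_E) = 0.
Kestrel's first-order condition: 247 - 8q_K - 4(q_H + q_E) = 0.
Ember's profit: π_E = (387 - 4Q)q_E - (146q_E). Setting ∂π_E/∂q_E = 0: 241 - 8q_E - 4(q_H + q_K) = 0.
Adding the 3 first-order conditions: 773 − 16Q = 0, so Q = 773/16.
Back-substituting: q_H = (285 − 773/4)/4 = 367/16, q_K = (247 − 773/4)/4 = 215/16, q_E = (241 − 773/4)/4 = 191/16.
Total output Q = 367/16 + 215/16 + 191/16 = 773/16.

48.31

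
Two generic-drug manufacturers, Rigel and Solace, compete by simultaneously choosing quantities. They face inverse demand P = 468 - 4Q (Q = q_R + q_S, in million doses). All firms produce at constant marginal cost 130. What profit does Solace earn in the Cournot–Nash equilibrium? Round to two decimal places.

Each firm earns π_i = (468 - 4Q)q_i - 130q_i.
Setting ∂π_i/∂q_i = 0 with rivals' quantities fixed: 338 - 8q_i - 4q_j = 0.
By symmetry each firm produces the same amount; substituting q_j = q_i yields q_i = 338/12 = 169/6.
Price P = 468 - 4·(169/3) = 728/3.
Solace's profit: (728/3 - 130)·(169/6) = 3173.4444.

3173.44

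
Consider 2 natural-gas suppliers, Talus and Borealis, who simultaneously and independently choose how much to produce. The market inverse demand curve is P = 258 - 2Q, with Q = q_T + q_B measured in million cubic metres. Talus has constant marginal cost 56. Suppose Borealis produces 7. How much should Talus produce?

47

With the rival's output fixed at 7, Talus's profit is π_T = (258 - 2·7 - 2q_T)q_T - (56q_T) = (244 - 2q_T)q_T - (56q_T).
∂π_T/∂q_T = 188 - 4q_T = 0, so q_T = 47.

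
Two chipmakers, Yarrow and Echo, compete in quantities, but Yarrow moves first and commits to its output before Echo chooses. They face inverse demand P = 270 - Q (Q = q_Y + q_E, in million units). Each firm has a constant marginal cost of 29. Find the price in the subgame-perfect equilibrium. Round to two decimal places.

89.25

Solve by backward induction. Given q_Y, the follower Echo maximises π_E = (270 - q_Y - q_E)q_E - 29q_E.
Follower FOC: 241 - q_Y - 2q_E = 0, so q_E(q_Y) = (241 - q_Y)/2.
The leader anticipates this reaction. Substituting into P = 270 - Q gives P = 299/2 - (1/2)q_Y, so π_Y = (299/2 - (1/2)q_Y)q_Y - 29q_Y.
The leader's first-order condition 241/2 - q_Y = 0 yields q_Y = 241/2.
Then q_E = (241 - 241/2)/2 = 241/4.
Total output Q = 723/4, so price P = 270 - 723/4 = 357/4.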